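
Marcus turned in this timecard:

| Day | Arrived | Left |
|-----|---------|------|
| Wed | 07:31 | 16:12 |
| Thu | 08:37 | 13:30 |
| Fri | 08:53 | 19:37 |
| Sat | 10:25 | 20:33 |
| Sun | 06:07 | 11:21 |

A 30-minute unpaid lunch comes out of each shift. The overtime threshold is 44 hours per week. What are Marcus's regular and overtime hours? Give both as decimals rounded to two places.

Regular 37.17 hours, overtime 0.00 hours

Wed: 07:31–16:12 = 8 h 41 min; less 30 min break → 8 h 11 min
Thu: 08:37–13:30 = 4 h 53 min; less 30 min break → 4 h 23 min
Fri: 08:53–19:37 = 10 h 44 min; less 30 min break → 10 h 14 min
Sat: 10:25–20:33 = 10 h 8 min; less 30 min break → 9 h 38 min
Sun: 06:07–11:21 = 5 h 14 min; less 30 min break → 4 h 44 min
Total worked: 37 h 10 min = 37.17 h.
Threshold 44 h → overtime 0 h 0 min, regular 37 h 10 min.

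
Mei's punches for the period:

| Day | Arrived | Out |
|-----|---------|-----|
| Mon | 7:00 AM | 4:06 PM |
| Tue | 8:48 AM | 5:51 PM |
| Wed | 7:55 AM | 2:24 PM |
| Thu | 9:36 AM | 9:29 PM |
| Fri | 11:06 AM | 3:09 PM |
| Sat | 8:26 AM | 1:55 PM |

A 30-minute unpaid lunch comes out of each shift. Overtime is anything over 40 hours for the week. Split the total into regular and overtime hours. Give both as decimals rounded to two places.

Regular 40.00 hours, overtime 3.05 hours

Mon: 7:00 AM–4:06 PM = 9 h 6 min; less 30 min break → 8 h 36 min
Tue: 8:48 AM–5:51 PM = 9 h 3 min; less 30 min break → 8 h 33 min
Wed: 7:55 AM–2:24 PM = 6 h 29 min; less 30 min break → 5 h 59 min
Thu: 9:36 AM–9:29 PM = 11 h 53 min; less 30 min break → 11 h 23 min
Fri: 11:06 AM–3:09 PM = 4 h 3 min; less 30 min break → 3 h 33 min
Sat: 8:26 AM–1:55 PM = 5 h 29 min; less 30 min break → 4 h 59 min
Total worked: 43 h 3 min = 43.05 h.
Threshold 40 h → overtime 3 h 3 min, regular 40 h 0 min.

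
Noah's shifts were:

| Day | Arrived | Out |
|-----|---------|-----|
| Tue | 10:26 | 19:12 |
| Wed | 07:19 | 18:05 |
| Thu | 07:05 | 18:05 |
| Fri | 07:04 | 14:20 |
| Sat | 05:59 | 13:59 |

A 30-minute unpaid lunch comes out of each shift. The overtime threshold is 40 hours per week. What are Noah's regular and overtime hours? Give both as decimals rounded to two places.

Tue: 10:26–19:12 = 8 h 46 min; less 30 min break → 8 h 16 min
Wed: 07:19–18:05 = 10 h 46 min; less 30 min break → 10 h 16 min
Thu: 07:05–18:05 = 11 h 0 min; less 30 min break → 10 h 30 min
Fri: 07:04–14:20 = 7 h 16 min; less 30 min break → 6 h 46 min
Sat: 05:59–13:59 = 8 h 0 min; less 30 min break → 7 h 30 min
Total worked: 43 h 18 min = 43.30 h.
Threshold 40 h → overtime 3 h 18 min, regular 40 h 0 min.

Regular 40.00 hours, overtime 3.30 hours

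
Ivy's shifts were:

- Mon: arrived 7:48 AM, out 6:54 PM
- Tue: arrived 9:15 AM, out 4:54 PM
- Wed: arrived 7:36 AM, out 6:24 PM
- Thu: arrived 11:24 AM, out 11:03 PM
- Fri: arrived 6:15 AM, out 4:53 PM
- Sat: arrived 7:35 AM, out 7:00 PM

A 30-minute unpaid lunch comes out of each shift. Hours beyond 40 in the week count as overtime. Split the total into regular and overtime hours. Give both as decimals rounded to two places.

Regular 40.00 hours, overtime 20.25 hours

Mon: 7:48 AM–6:54 PM = 11 h 6 min; less 30 min break → 10 h 36 min
Tue: 9:15 AM–4:54 PM = 7 h 39 min; less 30 min break → 7 h 9 min
Wed: 7:36 AM–6:24 PM = 10 h 48 min; less 30 min break → 10 h 18 min
Thu: 11:24 AM–11:03 PM = 11 h 39 min; less 30 min break → 11 h 9 min
Fri: 6:15 AM–4:53 PM = 10 h 38 min; less 30 min break → 10 h 8 min
Sat: 7:35 AM–7:00 PM = 11 h 25 min; less 30 min break → 10 h 55 min
Total worked: 60 h 15 min = 60.25 h.
Threshold 40 h → overtime 20 h 15 min, regular 40 h 0 min.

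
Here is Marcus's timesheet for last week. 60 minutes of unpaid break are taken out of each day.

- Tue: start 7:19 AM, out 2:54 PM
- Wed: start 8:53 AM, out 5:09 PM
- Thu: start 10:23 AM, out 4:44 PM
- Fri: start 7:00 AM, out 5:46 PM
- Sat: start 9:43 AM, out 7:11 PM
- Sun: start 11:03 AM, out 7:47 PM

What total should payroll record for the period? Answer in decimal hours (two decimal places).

45.17 hours

Tue: 7:19 AM–2:54 PM = 7 h 35 min; less 60 min break → 6 h 35 min
Wed: 8:53 AM–5:09 PM = 8 h 16 min; less 60 min break → 7 h 16 min
Thu: 10:23 AM–4:44 PM = 6 h 21 min; less 60 min break → 5 h 21 min
Fri: 7:00 AM–5:46 PM = 10 h 46 min; less 60 min break → 9 h 46 min
Sat: 9:43 AM–7:11 PM = 9 h 28 min; less 60 min break → 8 h 28 min
Sun: 11:03 AM–7:47 PM = 8 h 44 min; less 60 min break → 7 h 44 min
Total: 6 h 35 min + 7 h 16 min + 5 h 21 min + 9 h 46 min + 8 h 28 min + 7 h 44 min = 45 h 10 min.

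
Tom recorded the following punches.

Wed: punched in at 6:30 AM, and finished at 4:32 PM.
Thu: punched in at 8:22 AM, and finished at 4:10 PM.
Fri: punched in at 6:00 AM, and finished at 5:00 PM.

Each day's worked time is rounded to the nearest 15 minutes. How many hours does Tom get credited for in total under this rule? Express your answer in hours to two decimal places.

Wed: 6:30 AM–4:32 PM = 10 h 2 min → rounds to 10 h 0 min
Thu: 8:22 AM–4:10 PM = 7 h 48 min → rounds to 7 h 45 min
Fri: 6:00 AM–5:00 PM = 11 h 0 min → rounds to 11 h 0 min
Total credited: 28 h 45 min.

28.75 hours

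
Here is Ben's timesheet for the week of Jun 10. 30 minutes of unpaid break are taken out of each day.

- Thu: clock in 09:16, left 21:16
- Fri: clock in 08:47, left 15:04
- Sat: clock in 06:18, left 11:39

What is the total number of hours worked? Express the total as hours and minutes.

Thu: 09:16–21:16 = 12 h 0 min; less 30 min break → 11 h 30 min
Fri: 08:47–15:04 = 6 h 17 min; less 30 min break → 5 h 47 min
Sat: 06:18–11:39 = 5 h 21 min; less 30 min break → 4 h 51 min
Total: 11 h 30 min + 5 h 47 min + 4 h 51 min = 22 h 8 min.

22 h 8 min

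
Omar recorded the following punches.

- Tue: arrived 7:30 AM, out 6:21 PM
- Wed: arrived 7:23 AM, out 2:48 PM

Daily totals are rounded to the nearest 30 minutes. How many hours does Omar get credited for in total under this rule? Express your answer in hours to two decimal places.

Tue: 7:30 AM–6:21 PM = 10 h 51 min → rounds to 11 h 0 min
Wed: 7:23 AM–2:48 PM = 7 h 25 min → rounds to 7 h 30 min
Total credited: 18 h 30 min.

18.50 hours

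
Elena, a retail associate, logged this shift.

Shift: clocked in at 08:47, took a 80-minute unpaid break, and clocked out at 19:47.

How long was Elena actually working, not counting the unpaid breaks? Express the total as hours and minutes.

Shift: 08:47–19:47 = 11 h 0 min; less 80 min break → 9 h 40 min

9 h 40 min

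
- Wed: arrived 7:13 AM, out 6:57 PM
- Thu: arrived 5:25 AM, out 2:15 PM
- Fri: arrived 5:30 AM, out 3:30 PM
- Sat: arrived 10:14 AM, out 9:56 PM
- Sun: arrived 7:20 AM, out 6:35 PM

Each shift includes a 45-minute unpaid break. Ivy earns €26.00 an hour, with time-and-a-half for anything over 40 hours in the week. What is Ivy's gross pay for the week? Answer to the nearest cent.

€1420.90

Wed: 7:13 AM–6:57 PM = 11 h 44 min; less 45 min break → 10 h 59 min
Thu: 5:25 AM–2:15 PM = 8 h 50 min; less 45 min break → 8 h 5 min
Fri: 5:30 AM–3:30 PM = 10 h 0 min; less 45 min break → 9 h 15 min
Sat: 10:14 AM–9:56 PM = 11 h 42 min; less 45 min break → 10 h 57 min
Sun: 7:20 AM–6:35 PM = 11 h 15 min; less 45 min break → 10 h 30 min
Total worked: 49 h 46 min = 2986 min.
Regular 40 h 0 min = 2400 min at €26.00/h; overtime 9 h 46 min = 586 min at €39.00/h.
Pay = (2400 × €26.00 + 586 × €39.00) ÷ 60 = €1420.90.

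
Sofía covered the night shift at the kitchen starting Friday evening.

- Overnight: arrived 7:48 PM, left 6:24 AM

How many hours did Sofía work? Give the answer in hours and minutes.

Overnight: 7:48 PM → midnight = 4 h 12 min; midnight → 6:24 AM = 6 h 24 min; span 10 h 36 min

10 h 36 min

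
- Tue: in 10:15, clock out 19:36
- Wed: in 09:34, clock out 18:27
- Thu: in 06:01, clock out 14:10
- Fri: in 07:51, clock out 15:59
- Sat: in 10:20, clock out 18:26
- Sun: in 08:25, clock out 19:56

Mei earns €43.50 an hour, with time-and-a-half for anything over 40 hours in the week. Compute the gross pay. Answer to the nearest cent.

€2662.20

Tue: 10:15–19:36 = 9 h 21 min
Wed: 09:34–18:27 = 8 h 53 min
Thu: 06:01–14:10 = 8 h 9 min
Fri: 07:51–15:59 = 8 h 8 min
Sat: 10:20–18:26 = 8 h 6 min
Sun: 08:25–19:56 = 11 h 31 min
Total worked: 54 h 8 min = 3248 min.
Regular 40 h 0 min = 2400 min at €43.50/h; overtime 14 h 8 min = 848 min at €65.25/h.
Pay = (2400 × €43.50 + 848 × €65.25) ÷ 60 = €2662.20.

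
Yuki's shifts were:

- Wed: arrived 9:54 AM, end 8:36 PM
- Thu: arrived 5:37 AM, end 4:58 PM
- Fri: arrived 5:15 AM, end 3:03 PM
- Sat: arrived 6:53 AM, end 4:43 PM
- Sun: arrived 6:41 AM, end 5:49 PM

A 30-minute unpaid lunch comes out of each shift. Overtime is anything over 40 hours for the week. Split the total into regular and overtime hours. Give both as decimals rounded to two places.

Wed: 9:54 AM–8:36 PM = 10 h 42 min; less 30 min break → 10 h 12 min
Thu: 5:37 AM–4:58 PM = 11 h 21 min; less 30 min break → 10 h 51 min
Fri: 5:15 AM–3:03 PM = 9 h 48 min; less 30 min break → 9 h 18 min
Sat: 6:53 AM–4:43 PM = 9 h 50 min; less 30 min break → 9 h 20 min
Sun: 6:41 AM–5:49 PM = 11 h 8 min; less 30 min break → 10 h 38 min
Total worked: 50 h 19 min = 50.32 h.
Threshold 40 h → overtime 10 h 19 min, regular 40 h 0 min.

Regular 40.00 hours, overtime 10.32 hours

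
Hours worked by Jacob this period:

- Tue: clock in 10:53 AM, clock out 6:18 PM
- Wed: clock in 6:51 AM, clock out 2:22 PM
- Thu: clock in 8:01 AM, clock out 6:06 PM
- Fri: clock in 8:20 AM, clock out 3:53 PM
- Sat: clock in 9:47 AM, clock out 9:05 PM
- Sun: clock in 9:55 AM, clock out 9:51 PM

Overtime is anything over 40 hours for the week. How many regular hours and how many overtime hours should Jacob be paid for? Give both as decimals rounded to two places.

Tue: 10:53 AM–6:18 PM = 7 h 25 min
Wed: 6:51 AM–2:22 PM = 7 h 31 min
Thu: 8:01 AM–6:06 PM = 10 h 5 min
Fri: 8:20 AM–3:53 PM = 7 h 33 min
Sat: 9:47 AM–9:05 PM = 11 h 18 min
Sun: 9:55 AM–9:51 PM = 11 h 56 min
Total worked: 55 h 48 min = 55.80 h.
Threshold 40 h → overtime 15 h 48 min, regular 40 h 0 min.

Regular 40.00 hours, overtime 15.80 hours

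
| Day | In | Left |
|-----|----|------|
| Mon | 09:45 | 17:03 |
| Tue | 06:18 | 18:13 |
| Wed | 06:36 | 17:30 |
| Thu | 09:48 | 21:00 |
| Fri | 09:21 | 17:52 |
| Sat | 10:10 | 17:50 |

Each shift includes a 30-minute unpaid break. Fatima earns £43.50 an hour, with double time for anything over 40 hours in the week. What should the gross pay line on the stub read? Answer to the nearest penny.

£3001.50

Mon: 09:45–17:03 = 7 h 18 min; less 30 min break → 6 h 48 min
Tue: 06:18–18:13 = 11 h 55 min; less 30 min break → 11 h 25 min
Wed: 06:36–17:30 = 10 h 54 min; less 30 min break → 10 h 24 min
Thu: 09:48–21:00 = 11 h 12 min; less 30 min break → 10 h 42 min
Fri: 09:21–17:52 = 8 h 31 min; less 30 min break → 8 h 1 min
Sat: 10:10–17:50 = 7 h 40 min; less 30 min break → 7 h 10 min
Total worked: 54 h 30 min = 3270 min.
Regular 40 h 0 min = 2400 min at £43.50/h; overtime 14 h 30 min = 870 min at £87.00/h.
Pay = (2400 × £43.50 + 870 × £87.00) ÷ 60 = £3001.50.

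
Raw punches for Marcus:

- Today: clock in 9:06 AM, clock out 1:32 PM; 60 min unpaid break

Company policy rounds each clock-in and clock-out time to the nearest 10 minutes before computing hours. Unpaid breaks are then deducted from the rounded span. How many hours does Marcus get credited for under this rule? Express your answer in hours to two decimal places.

3.33 hours

Today: in 9:06 AM→9:10 AM, out 1:32 PM→1:30 PM; 4 h 20 min − 60 min = 3 h 20 min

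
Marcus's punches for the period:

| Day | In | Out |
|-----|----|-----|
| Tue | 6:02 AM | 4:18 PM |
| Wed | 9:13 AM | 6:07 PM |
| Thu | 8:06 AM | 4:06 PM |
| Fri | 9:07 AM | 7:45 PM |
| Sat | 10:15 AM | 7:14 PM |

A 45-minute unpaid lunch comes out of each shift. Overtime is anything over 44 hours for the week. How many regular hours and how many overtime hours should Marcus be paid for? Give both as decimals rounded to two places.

Regular 43.03 hours, overtime 0.00 hours

Tue: 6:02 AM–4:18 PM = 10 h 16 min; less 45 min break → 9 h 31 min
Wed: 9:13 AM–6:07 PM = 8 h 54 min; less 45 min break → 8 h 9 min
Thu: 8:06 AM–4:06 PM = 8 h 0 min; less 45 min break → 7 h 15 min
Fri: 9:07 AM–7:45 PM = 10 h 38 min; less 45 min break → 9 h 53 min
Sat: 10:15 AM–7:14 PM = 8 h 59 min; less 45 min break → 8 h 14 min
Total worked: 43 h 2 min = 43.03 h.
Threshold 44 h → overtime 0 h 0 min, regular 43 h 2 min.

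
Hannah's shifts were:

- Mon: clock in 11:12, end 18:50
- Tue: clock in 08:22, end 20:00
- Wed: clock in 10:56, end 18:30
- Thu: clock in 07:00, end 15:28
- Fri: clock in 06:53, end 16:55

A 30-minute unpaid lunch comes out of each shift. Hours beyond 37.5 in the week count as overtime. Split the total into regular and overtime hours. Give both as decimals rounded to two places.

Regular 37.50 hours, overtime 5.33 hours

Mon: 11:12–18:50 = 7 h 38 min; less 30 min break → 7 h 8 min
Tue: 08:22–20:00 = 11 h 38 min; less 30 min break → 11 h 8 min
Wed: 10:56–18:30 = 7 h 34 min; less 30 min break → 7 h 4 min
Thu: 07:00–15:28 = 8 h 28 min; less 30 min break → 7 h 58 min
Fri: 06:53–16:55 = 10 h 2 min; less 30 min break → 9 h 32 min
Total worked: 42 h 50 min = 42.83 h.
Threshold 37.5 h → overtime 5 h 20 min, regular 37 h 30 min.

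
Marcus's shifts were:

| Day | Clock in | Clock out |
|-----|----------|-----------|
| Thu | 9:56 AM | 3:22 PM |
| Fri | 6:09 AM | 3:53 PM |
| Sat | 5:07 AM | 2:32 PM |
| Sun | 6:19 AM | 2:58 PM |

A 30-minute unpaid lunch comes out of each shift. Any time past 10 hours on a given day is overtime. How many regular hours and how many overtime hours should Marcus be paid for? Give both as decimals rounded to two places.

Regular 31.23 hours, overtime 0.00 hours

Thu: 9:56 AM–3:22 PM = 5 h 26 min; less 30 min break → 4 h 56 min
Fri: 6:09 AM–3:53 PM = 9 h 44 min; less 30 min break → 9 h 14 min
Sat: 5:07 AM–2:32 PM = 9 h 25 min; less 30 min break → 8 h 55 min
Sun: 6:19 AM–2:58 PM = 8 h 39 min; less 30 min break → 8 h 9 min
Thu reg 4 h 56 min / OT 0 h 0 min; Fri reg 9 h 14 min / OT 0 h 0 min; Sat reg 8 h 55 min / OT 0 h 0 min; Sun reg 8 h 9 min / OT 0 h 0 min.
Totals: regular 31 h 14 min, overtime 0 h 0 min.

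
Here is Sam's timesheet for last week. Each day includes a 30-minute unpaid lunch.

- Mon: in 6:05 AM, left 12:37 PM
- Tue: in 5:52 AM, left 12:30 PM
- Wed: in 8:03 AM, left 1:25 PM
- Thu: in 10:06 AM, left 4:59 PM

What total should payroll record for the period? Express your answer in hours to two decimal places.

23.42 hours

Mon: 6:05 AM–12:37 PM = 6 h 32 min; less 30 min break → 6 h 2 min
Tue: 5:52 AM–12:30 PM = 6 h 38 min; less 30 min break → 6 h 8 min
Wed: 8:03 AM–1:25 PM = 5 h 22 min; less 30 min break → 4 h 52 min
Thu: 10:06 AM–4:59 PM = 6 h 53 min; less 30 min break → 6 h 23 min
Total: 6 h 2 min + 6 h 8 min + 4 h 52 min + 6 h 23 min = 23 h 25 min.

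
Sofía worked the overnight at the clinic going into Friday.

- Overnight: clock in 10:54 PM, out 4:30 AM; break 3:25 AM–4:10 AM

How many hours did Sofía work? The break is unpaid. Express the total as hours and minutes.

Overnight: 10:54 PM → midnight = 1 h 6 min; midnight → 4:30 AM = 4 h 30 min; span 5 h 36 min; less 45 min break → 4 h 51 min

4 h 51 min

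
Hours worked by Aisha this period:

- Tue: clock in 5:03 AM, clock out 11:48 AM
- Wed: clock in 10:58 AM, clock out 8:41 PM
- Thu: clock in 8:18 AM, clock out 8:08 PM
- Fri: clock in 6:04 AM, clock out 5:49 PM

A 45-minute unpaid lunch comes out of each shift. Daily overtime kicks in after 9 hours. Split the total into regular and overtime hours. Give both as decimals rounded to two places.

Tue: 5:03 AM–11:48 AM = 6 h 45 min; less 45 min break → 6 h 0 min
Wed: 10:58 AM–8:41 PM = 9 h 43 min; less 45 min break → 8 h 58 min
Thu: 8:18 AM–8:08 PM = 11 h 50 min; less 45 min break → 11 h 5 min
Fri: 6:04 AM–5:49 PM = 11 h 45 min; less 45 min break → 11 h 0 min
Tue reg 6 h 0 min / OT 0 h 0 min; Wed reg 8 h 58 min / OT 0 h 0 min; Thu reg 9 h 0 min / OT 2 h 5 min; Fri reg 9 h 0 min / OT 2 h 0 min.
Totals: regular 32 h 58 min, overtime 4 h 5 min.

Regular 32.97 hours, overtime 4.08 hours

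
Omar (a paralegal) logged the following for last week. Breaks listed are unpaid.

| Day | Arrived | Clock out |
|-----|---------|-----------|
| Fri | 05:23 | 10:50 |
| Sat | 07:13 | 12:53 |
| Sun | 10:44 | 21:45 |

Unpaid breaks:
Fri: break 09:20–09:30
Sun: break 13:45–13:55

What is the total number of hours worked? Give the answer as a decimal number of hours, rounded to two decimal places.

21.80 hours

Fri: 05:23–10:50 = 5 h 27 min; less 10 min break → 5 h 17 min
Sat: 07:13–12:53 = 5 h 40 min
Sun: 10:44–21:45 = 11 h 1 min; less 10 min break → 10 h 51 min
Total: 5 h 17 min + 5 h 40 min + 10 h 51 min = 21 h 48 min.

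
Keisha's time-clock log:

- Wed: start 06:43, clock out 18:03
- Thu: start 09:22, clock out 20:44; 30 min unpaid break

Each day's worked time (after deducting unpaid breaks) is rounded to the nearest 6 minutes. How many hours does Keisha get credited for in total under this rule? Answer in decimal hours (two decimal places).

Wed: 06:43–18:03 = 11 h 20 min → rounds to 11 h 18 min
Thu: 09:22–20:44 = 11 h 22 min − 30 min = 10 h 52 min → rounds to 10 h 54 min
Total credited: 22 h 12 min.

22.20 hours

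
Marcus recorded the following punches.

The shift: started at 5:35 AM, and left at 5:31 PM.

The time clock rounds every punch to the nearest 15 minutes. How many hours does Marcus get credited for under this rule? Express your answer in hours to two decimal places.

12.00 hours

The shift: in 5:35 AM→5:30 AM, out 5:31 PM→5:30 PM; 12 h 0 min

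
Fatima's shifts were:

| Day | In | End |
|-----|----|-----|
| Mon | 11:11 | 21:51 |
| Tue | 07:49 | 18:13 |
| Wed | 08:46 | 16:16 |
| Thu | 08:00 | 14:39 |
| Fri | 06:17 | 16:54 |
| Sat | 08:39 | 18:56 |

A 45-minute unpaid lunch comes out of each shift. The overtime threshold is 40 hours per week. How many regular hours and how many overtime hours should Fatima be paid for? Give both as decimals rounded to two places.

Mon: 11:11–21:51 = 10 h 40 min; less 45 min break → 9 h 55 min
Tue: 07:49–18:13 = 10 h 24 min; less 45 min break → 9 h 39 min
Wed: 08:46–16:16 = 7 h 30 min; less 45 min break → 6 h 45 min
Thu: 08:00–14:39 = 6 h 39 min; less 45 min break → 5 h 54 min
Fri: 06:17–16:54 = 10 h 37 min; less 45 min break → 9 h 52 min
Sat: 08:39–18:56 = 10 h 17 min; less 45 min break → 9 h 32 min
Total worked: 51 h 37 min = 51.62 h.
Threshold 40 h → overtime 11 h 37 min, regular 40 h 0 min.

Regular 40.00 hours, overtime 11.62 hours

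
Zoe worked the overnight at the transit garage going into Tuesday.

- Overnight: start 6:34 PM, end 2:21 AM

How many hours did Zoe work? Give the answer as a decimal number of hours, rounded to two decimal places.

Overnight: 6:34 PM → midnight = 5 h 26 min; midnight → 2:21 AM = 2 h 21 min; span 7 h 47 min

7.78 hours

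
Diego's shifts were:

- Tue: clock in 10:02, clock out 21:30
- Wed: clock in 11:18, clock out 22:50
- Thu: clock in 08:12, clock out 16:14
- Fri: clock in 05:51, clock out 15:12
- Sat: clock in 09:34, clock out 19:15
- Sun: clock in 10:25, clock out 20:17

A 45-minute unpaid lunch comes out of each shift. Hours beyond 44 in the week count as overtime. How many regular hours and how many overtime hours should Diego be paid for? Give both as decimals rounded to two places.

Regular 44.00 hours, overtime 11.43 hours

Tue: 10:02–21:30 = 11 h 28 min; less 45 min break → 10 h 43 min
Wed: 11:18–22:50 = 11 h 32 min; less 45 min break → 10 h 47 min
Thu: 08:12–16:14 = 8 h 2 min; less 45 min break → 7 h 17 min
Fri: 05:51–15:12 = 9 h 21 min; less 45 min break → 8 h 36 min
Sat: 09:34–19:15 = 9 h 41 min; less 45 min break → 8 h 56 min
Sun: 10:25–20:17 = 9 h 52 min; less 45 min break → 9 h 7 min
Total worked: 55 h 26 min = 55.43 h.
Threshold 44 h → overtime 11 h 26 min, regular 44 h 0 min.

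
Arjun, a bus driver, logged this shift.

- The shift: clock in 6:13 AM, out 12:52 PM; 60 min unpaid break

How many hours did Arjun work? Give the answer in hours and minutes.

5 h 39 min

The shift: 6:13 AM–12:52 PM = 6 h 39 min; less 60 min break → 5 h 39 min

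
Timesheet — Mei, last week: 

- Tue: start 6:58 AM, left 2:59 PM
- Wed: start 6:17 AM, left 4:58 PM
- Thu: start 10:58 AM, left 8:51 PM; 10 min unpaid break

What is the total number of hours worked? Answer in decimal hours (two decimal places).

28.42 hours

Tue: 6:58 AM–2:59 PM = 8 h 1 min
Wed: 6:17 AM–4:58 PM = 10 h 41 min
Thu: 10:58 AM–8:51 PM = 9 h 53 min; less 10 min break → 9 h 43 min
Total: 8 h 1 min + 10 h 41 min + 9 h 43 min = 28 h 25 min.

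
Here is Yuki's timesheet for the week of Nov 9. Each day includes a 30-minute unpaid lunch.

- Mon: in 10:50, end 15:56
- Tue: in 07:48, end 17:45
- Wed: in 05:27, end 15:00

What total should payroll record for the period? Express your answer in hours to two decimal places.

23.10 hours

Mon: 10:50–15:56 = 5 h 6 min; less 30 min break → 4 h 36 min
Tue: 07:48–17:45 = 9 h 57 min; less 30 min break → 9 h 27 min
Wed: 05:27–15:00 = 9 h 33 min; less 30 min break → 9 h 3 min
Total: 4 h 36 min + 9 h 27 min + 9 h 3 min = 23 h 6 min.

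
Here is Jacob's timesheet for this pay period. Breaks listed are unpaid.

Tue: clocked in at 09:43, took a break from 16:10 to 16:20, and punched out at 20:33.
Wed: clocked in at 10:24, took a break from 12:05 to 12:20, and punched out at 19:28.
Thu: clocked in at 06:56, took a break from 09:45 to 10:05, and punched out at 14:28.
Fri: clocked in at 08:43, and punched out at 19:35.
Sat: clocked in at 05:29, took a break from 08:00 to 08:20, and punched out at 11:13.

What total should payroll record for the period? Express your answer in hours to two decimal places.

42.95 hours

Tue: 09:43–20:33 = 10 h 50 min; less 10 min break → 10 h 40 min
Wed: 10:24–19:28 = 9 h 4 min; less 15 min break → 8 h 49 min
Thu: 06:56–14:28 = 7 h 32 min; less 20 min break → 7 h 12 min
Fri: 08:43–19:35 = 10 h 52 min
Sat: 05:29–11:13 = 5 h 44 min; less 20 min break → 5 h 24 min
Total: 10 h 40 min + 8 h 49 min + 7 h 12 min + 10 h 52 min + 5 h 24 min = 42 h 57 min.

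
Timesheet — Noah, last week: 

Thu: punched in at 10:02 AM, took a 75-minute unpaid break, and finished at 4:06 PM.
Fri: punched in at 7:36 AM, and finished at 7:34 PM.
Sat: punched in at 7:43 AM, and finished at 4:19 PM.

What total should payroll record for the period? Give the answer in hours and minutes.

Thu: 10:02 AM–4:06 PM = 6 h 4 min; less 75 min break → 4 h 49 min
Fri: 7:36 AM–7:34 PM = 11 h 58 min
Sat: 7:43 AM–4:19 PM = 8 h 36 min
Total: 4 h 49 min + 11 h 58 min + 8 h 36 min = 25 h 23 min.

25 h 23 min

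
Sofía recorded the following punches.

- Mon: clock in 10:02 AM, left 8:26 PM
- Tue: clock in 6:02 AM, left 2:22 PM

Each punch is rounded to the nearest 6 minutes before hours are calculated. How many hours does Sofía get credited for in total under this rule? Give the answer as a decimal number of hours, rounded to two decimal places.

Mon: in 10:02 AM→10:00 AM, out 8:26 PM→8:24 PM; 10 h 24 min
Tue: in 6:02 AM→6:00 AM, out 2:22 PM→2:24 PM; 8 h 24 min
Total credited: 18 h 48 min.

18.80 hours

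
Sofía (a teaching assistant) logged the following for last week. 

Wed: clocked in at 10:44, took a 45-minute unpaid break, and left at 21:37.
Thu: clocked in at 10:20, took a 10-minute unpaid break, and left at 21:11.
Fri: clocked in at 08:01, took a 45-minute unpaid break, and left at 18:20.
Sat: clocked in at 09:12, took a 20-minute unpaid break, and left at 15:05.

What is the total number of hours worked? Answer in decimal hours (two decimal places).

Wed: 10:44–21:37 = 10 h 53 min; less 45 min break → 10 h 8 min
Thu: 10:20–21:11 = 10 h 51 min; less 10 min break → 10 h 41 min
Fri: 08:01–18:20 = 10 h 19 min; less 45 min break → 9 h 34 min
Sat: 09:12–15:05 = 5 h 53 min; less 20 min break → 5 h 33 min
Total: 10 h 8 min + 10 h 41 min + 9 h 34 min + 5 h 33 min = 35 h 56 min.

35.93 hours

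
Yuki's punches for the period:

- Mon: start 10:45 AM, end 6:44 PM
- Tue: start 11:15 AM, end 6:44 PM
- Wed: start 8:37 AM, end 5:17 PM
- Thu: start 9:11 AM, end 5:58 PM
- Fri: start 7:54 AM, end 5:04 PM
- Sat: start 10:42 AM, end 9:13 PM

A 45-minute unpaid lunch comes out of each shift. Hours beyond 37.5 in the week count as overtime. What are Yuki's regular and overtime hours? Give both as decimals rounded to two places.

Mon: 10:45 AM–6:44 PM = 7 h 59 min; less 45 min break → 7 h 14 min
Tue: 11:15 AM–6:44 PM = 7 h 29 min; less 45 min break → 6 h 44 min
Wed: 8:37 AM–5:17 PM = 8 h 40 min; less 45 min break → 7 h 55 min
Thu: 9:11 AM–5:58 PM = 8 h 47 min; less 45 min break → 8 h 2 min
Fri: 7:54 AM–5:04 PM = 9 h 10 min; less 45 min break → 8 h 25 min
Sat: 10:42 AM–9:13 PM = 10 h 31 min; less 45 min break → 9 h 46 min
Total worked: 48 h 6 min = 48.10 h.
Threshold 37.5 h → overtime 10 h 36 min, regular 37 h 30 min.

Regular 37.50 hours, overtime 10.60 hours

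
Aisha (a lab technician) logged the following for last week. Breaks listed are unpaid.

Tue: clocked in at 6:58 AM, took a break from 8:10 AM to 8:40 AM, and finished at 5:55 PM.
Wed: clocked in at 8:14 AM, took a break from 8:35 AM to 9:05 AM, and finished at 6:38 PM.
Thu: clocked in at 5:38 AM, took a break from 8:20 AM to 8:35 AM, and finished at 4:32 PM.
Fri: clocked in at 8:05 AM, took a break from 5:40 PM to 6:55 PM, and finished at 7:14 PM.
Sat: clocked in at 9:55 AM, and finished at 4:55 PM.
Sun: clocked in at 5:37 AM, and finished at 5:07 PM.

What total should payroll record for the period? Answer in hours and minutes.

Tue: 6:58 AM–5:55 PM = 10 h 57 min; less 30 min break → 10 h 27 min
Wed: 8:14 AM–6:38 PM = 10 h 24 min; less 30 min break → 9 h 54 min
Thu: 5:38 AM–4:32 PM = 10 h 54 min; less 15 min break → 10 h 39 min
Fri: 8:05 AM–7:14 PM = 11 h 9 min; less 75 min break → 9 h 54 min
Sat: 9:55 AM–4:55 PM = 7 h 0 min
Sun: 5:37 AM–5:07 PM = 11 h 30 min
Total: 10 h 27 min + 9 h 54 min + 10 h 39 min + 9 h 54 min + 7 h 0 min + 11 h 30 min = 59 h 24 min.

59 h 24 min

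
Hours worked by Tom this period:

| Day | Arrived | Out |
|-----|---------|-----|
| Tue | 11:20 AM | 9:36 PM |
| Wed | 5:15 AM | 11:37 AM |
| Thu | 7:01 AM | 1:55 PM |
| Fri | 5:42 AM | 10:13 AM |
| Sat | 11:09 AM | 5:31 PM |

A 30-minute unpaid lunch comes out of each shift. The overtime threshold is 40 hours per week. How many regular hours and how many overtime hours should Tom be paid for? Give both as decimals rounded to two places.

Tue: 11:20 AM–9:36 PM = 10 h 16 min; less 30 min break → 9 h 46 min
Wed: 5:15 AM–11:37 AM = 6 h 22 min; less 30 min break → 5 h 52 min
Thu: 7:01 AM–1:55 PM = 6 h 54 min; less 30 min break → 6 h 24 min
Fri: 5:42 AM–10:13 AM = 4 h 31 min; less 30 min break → 4 h 1 min
Sat: 11:09 AM–5:31 PM = 6 h 22 min; less 30 min break → 5 h 52 min
Total worked: 31 h 55 min = 31.92 h.
Threshold 40 h → overtime 0 h 0 min, regular 31 h 55 min.

Regular 31.92 hours, overtime 0.00 hours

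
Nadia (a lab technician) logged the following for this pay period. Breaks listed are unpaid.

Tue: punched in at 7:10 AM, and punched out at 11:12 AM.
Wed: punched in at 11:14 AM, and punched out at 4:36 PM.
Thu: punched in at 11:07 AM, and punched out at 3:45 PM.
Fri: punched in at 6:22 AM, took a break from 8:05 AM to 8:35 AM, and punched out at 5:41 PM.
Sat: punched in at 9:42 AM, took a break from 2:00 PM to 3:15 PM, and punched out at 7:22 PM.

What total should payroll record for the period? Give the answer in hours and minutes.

33 h 16 min

Tue: 7:10 AM–11:12 AM = 4 h 2 min
Wed: 11:14 AM–4:36 PM = 5 h 22 min
Thu: 11:07 AM–3:45 PM = 4 h 38 min
Fri: 6:22 AM–5:41 PM = 11 h 19 min; less 30 min break → 10 h 49 min
Sat: 9:42 AM–7:22 PM = 9 h 40 min; less 75 min break → 8 h 25 min
Total: 4 h 2 min + 5 h 22 min + 4 h 38 min + 10 h 49 min + 8 h 25 min = 33 h 16 min.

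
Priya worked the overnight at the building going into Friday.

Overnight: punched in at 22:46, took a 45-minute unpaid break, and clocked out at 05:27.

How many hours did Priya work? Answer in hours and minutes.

Overnight: 22:46 → midnight = 1 h 14 min; midnight → 05:27 = 5 h 27 min; span 6 h 41 min; less 45 min break → 5 h 56 min

5 h 56 min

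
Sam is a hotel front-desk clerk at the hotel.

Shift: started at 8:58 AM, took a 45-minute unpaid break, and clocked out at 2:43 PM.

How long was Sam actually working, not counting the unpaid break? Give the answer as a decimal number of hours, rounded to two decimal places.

Shift: 8:58 AM–2:43 PM = 5 h 45 min; less 45 min break → 5 h 0 min

5.00 hours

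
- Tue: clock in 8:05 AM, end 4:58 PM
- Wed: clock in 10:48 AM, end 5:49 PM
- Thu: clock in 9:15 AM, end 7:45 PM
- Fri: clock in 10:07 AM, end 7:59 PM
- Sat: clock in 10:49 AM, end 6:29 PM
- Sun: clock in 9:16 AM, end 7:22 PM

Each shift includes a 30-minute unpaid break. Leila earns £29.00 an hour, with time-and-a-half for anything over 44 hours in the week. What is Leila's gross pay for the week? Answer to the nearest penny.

£1581.95

Tue: 8:05 AM–4:58 PM = 8 h 53 min; less 30 min break → 8 h 23 min
Wed: 10:48 AM–5:49 PM = 7 h 1 min; less 30 min break → 6 h 31 min
Thu: 9:15 AM–7:45 PM = 10 h 30 min; less 30 min break → 10 h 0 min
Fri: 10:07 AM–7:59 PM = 9 h 52 min; less 30 min break → 9 h 22 min
Sat: 10:49 AM–6:29 PM = 7 h 40 min; less 30 min break → 7 h 10 min
Sun: 9:16 AM–7:22 PM = 10 h 6 min; less 30 min break → 9 h 36 min
Total worked: 51 h 2 min = 3062 min.
Regular 44 h 0 min = 2640 min at £29.00/h; overtime 7 h 2 min = 422 min at £43.50/h.
Pay = (2640 × £29.00 + 422 × £43.50) ÷ 60 = £1581.95.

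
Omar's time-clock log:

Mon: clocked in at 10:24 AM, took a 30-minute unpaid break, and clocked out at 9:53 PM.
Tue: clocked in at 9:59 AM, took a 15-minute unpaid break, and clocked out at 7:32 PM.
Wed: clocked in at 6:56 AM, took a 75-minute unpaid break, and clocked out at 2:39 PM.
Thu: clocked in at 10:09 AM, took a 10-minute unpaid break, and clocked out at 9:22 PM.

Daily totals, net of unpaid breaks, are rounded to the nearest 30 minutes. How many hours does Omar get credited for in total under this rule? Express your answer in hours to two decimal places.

38.00 hours

Mon: 10:24 AM–9:53 PM = 11 h 29 min − 30 min = 10 h 59 min → rounds to 11 h 0 min
Tue: 9:59 AM–7:32 PM = 9 h 33 min − 15 min = 9 h 18 min → rounds to 9 h 30 min
Wed: 6:56 AM–2:39 PM = 7 h 43 min − 75 min = 6 h 28 min → rounds to 6 h 30 min
Thu: 10:09 AM–9:22 PM = 11 h 13 min − 10 min = 11 h 3 min → rounds to 11 h 0 min
Total credited: 38 h 0 min.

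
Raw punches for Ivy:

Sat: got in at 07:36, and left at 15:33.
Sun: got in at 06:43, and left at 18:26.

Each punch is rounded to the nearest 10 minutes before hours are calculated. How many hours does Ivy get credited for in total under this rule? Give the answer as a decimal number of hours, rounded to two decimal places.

19.67 hours

Sat: in 07:36→07:40, out 15:33→15:30; 7 h 50 min
Sun: in 06:43→06:40, out 18:26→18:30; 11 h 50 min
Total credited: 19 h 40 min.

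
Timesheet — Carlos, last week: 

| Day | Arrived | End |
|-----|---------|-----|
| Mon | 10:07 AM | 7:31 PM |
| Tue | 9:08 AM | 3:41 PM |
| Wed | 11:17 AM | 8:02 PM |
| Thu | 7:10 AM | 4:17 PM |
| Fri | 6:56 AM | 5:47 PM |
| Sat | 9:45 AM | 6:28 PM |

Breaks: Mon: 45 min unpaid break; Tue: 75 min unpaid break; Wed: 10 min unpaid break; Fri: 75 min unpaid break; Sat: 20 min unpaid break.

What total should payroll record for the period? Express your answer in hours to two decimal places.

49.63 hours

Mon: 10:07 AM–7:31 PM = 9 h 24 min; less 45 min break → 8 h 39 min
Tue: 9:08 AM–3:41 PM = 6 h 33 min; less 75 min break → 5 h 18 min
Wed: 11:17 AM–8:02 PM = 8 h 45 min; less 10 min break → 8 h 35 min
Thu: 7:10 AM–4:17 PM = 9 h 7 min
Fri: 6:56 AM–5:47 PM = 10 h 51 min; less 75 min break → 9 h 36 min
Sat: 9:45 AM–6:28 PM = 8 h 43 min; less 20 min break → 8 h 23 min
Total: 8 h 39 min + 5 h 18 min + 8 h 35 min + 9 h 7 min + 9 h 36 min + 8 h 23 min = 49 h 38 min.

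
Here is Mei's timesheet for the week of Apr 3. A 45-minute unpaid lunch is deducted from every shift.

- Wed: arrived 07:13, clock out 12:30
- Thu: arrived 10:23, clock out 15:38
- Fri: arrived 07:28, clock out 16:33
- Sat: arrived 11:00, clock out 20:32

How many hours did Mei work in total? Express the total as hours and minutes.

26 h 9 min

Wed: 07:13–12:30 = 5 h 17 min; less 45 min break → 4 h 32 min
Thu: 10:23–15:38 = 5 h 15 min; less 45 min break → 4 h 30 min
Fri: 07:28–16:33 = 9 h 5 min; less 45 min break → 8 h 20 min
Sat: 11:00–20:32 = 9 h 32 min; less 45 min break → 8 h 47 min
Total: 4 h 32 min + 4 h 30 min + 8 h 20 min + 8 h 47 min = 26 h 9 min.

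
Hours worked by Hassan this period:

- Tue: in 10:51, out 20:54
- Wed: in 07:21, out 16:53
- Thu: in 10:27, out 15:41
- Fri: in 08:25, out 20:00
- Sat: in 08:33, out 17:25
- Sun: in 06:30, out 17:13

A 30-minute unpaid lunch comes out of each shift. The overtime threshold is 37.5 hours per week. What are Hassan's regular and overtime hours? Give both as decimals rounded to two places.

Regular 37.50 hours, overtime 15.48 hours

Tue: 10:51–20:54 = 10 h 3 min; less 30 min break → 9 h 33 min
Wed: 07:21–16:53 = 9 h 32 min; less 30 min break → 9 h 2 min
Thu: 10:27–15:41 = 5 h 14 min; less 30 min break → 4 h 44 min
Fri: 08:25–20:00 = 11 h 35 min; less 30 min break → 11 h 5 min
Sat: 08:33–17:25 = 8 h 52 min; less 30 min break → 8 h 22 min
Sun: 06:30–17:13 = 10 h 43 min; less 30 min break → 10 h 13 min
Total worked: 52 h 59 min = 52.98 h.
Threshold 37.5 h → overtime 15 h 29 min, regular 37 h 30 min.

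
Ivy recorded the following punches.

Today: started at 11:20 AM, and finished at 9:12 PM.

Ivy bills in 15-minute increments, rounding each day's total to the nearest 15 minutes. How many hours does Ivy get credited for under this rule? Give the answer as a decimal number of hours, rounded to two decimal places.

Today: 11:20 AM–9:12 PM = 9 h 52 min → rounds to 9 h 45 min

9.75 hours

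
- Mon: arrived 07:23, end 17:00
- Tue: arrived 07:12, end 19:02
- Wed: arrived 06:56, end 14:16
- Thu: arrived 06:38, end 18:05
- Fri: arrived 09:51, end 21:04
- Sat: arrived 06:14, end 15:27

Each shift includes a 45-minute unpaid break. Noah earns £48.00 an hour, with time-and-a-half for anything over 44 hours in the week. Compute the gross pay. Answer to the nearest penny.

Mon: 07:23–17:00 = 9 h 37 min; less 45 min break → 8 h 52 min
Tue: 07:12–19:02 = 11 h 50 min; less 45 min break → 11 h 5 min
Wed: 06:56–14:16 = 7 h 20 min; less 45 min break → 6 h 35 min
Thu: 06:38–18:05 = 11 h 27 min; less 45 min break → 10 h 42 min
Fri: 09:51–21:04 = 11 h 13 min; less 45 min break → 10 h 28 min
Sat: 06:14–15:27 = 9 h 13 min; less 45 min break → 8 h 28 min
Total worked: 56 h 10 min = 3370 min.
Regular 44 h 0 min = 2640 min at £48.00/h; overtime 12 h 10 min = 730 min at £72.00/h.
Pay = (2640 × £48.00 + 730 × £72.00) ÷ 60 = £2988.00.

£2988.00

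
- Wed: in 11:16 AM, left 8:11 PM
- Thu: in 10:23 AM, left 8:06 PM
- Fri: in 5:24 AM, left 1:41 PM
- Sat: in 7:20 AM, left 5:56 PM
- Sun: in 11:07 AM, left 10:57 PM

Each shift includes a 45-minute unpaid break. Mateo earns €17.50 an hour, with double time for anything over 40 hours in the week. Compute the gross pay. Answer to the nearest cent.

Wed: 11:16 AM–8:11 PM = 8 h 55 min; less 45 min break → 8 h 10 min
Thu: 10:23 AM–8:06 PM = 9 h 43 min; less 45 min break → 8 h 58 min
Fri: 5:24 AM–1:41 PM = 8 h 17 min; less 45 min break → 7 h 32 min
Sat: 7:20 AM–5:56 PM = 10 h 36 min; less 45 min break → 9 h 51 min
Sun: 11:07 AM–10:57 PM = 11 h 50 min; less 45 min break → 11 h 5 min
Total worked: 45 h 36 min = 2736 min.
Regular 40 h 0 min = 2400 min at €17.50/h; overtime 5 h 36 min = 336 min at €35.00/h.
Pay = (2400 × €17.50 + 336 × €35.00) ÷ 60 = €896.00.

€896.00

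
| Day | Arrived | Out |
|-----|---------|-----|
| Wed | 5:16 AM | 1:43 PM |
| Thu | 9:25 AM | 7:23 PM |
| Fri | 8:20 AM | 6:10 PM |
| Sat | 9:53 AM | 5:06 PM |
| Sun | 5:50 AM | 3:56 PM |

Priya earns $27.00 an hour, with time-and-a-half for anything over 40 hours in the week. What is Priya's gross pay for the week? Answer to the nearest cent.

$1305.45

Wed: 5:16 AM–1:43 PM = 8 h 27 min
Thu: 9:25 AM–7:23 PM = 9 h 58 min
Fri: 8:20 AM–6:10 PM = 9 h 50 min
Sat: 9:53 AM–5:06 PM = 7 h 13 min
Sun: 5:50 AM–3:56 PM = 10 h 6 min
Total worked: 45 h 34 min = 2734 min.
Regular 40 h 0 min = 2400 min at $27.00/h; overtime 5 h 34 min = 334 min at $40.50/h.
Pay = (2400 × $27.00 + 334 × $40.50) ÷ 60 = $1305.45.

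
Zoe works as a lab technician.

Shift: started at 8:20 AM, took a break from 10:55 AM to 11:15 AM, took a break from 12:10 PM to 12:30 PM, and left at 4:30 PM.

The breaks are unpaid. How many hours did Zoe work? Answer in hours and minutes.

7 h 30 min

Shift: 8:20 AM–4:30 PM = 8 h 10 min; less 40 min break → 7 h 30 min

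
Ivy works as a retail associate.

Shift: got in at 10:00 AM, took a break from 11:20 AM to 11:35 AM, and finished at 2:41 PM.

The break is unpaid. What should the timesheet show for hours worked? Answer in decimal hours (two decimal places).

4.43 hours

Shift: 10:00 AM–2:41 PM = 4 h 41 min; less 15 min break → 4 h 26 min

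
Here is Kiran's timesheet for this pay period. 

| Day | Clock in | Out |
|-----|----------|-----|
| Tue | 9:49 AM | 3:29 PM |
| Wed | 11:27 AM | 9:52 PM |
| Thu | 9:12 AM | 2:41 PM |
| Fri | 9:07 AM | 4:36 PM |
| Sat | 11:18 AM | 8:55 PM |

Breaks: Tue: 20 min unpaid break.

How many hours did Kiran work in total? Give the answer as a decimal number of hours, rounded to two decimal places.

Tue: 9:49 AM–3:29 PM = 5 h 40 min; less 20 min break → 5 h 20 min
Wed: 11:27 AM–9:52 PM = 10 h 25 min
Thu: 9:12 AM–2:41 PM = 5 h 29 min
Fri: 9:07 AM–4:36 PM = 7 h 29 min
Sat: 11:18 AM–8:55 PM = 9 h 37 min
Total: 5 h 20 min + 10 h 25 min + 5 h 29 min + 7 h 29 min + 9 h 37 min = 38 h 20 min.

38.33 hours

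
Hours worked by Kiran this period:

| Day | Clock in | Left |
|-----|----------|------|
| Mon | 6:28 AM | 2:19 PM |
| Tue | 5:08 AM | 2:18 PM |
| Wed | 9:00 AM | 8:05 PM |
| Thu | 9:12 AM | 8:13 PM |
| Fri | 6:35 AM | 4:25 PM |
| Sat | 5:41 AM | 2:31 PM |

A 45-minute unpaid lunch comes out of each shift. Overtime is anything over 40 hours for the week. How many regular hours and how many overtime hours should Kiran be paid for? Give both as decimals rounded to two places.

Mon: 6:28 AM–2:19 PM = 7 h 51 min; less 45 min break → 7 h 6 min
Tue: 5:08 AM–2:18 PM = 9 h 10 min; less 45 min break → 8 h 25 min
Wed: 9:00 AM–8:05 PM = 11 h 5 min; less 45 min break → 10 h 20 min
Thu: 9:12 AM–8:13 PM = 11 h 1 min; less 45 min break → 10 h 16 min
Fri: 6:35 AM–4:25 PM = 9 h 50 min; less 45 min break → 9 h 5 min
Sat: 5:41 AM–2:31 PM = 8 h 50 min; less 45 min break → 8 h 5 min
Total worked: 53 h 17 min = 53.28 h.
Threshold 40 h → overtime 13 h 17 min, regular 40 h 0 min.

Regular 40.00 hours, overtime 13.28 hours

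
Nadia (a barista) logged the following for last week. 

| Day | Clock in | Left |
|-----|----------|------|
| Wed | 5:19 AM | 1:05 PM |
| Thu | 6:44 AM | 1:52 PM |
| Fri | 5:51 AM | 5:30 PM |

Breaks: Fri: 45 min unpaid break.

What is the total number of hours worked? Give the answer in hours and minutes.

25 h 48 min

Wed: 5:19 AM–1:05 PM = 7 h 46 min
Thu: 6:44 AM–1:52 PM = 7 h 8 min
Fri: 5:51 AM–5:30 PM = 11 h 39 min; less 45 min break → 10 h 54 min
Total: 7 h 46 min + 7 h 8 min + 10 h 54 min = 25 h 48 min.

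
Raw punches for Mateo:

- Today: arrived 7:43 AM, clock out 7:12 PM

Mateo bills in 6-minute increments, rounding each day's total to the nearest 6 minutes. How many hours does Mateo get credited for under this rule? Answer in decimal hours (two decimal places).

11.50 hours

Today: 7:43 AM–7:12 PM = 11 h 29 min → rounds to 11 h 30 min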